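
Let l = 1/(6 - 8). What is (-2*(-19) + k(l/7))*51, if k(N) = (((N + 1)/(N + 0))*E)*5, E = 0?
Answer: 1938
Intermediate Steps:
l = -1/2 (l = 1/(-2) = -1/2 ≈ -0.50000)
k(N) = 0 (k(N) = (((N + 1)/(N + 0))*0)*5 = (((1 + N)/N)*0)*5 = 0*5 = 0)
(-2*(-19) + k(l/7))*51 = (-2*(-19) + 0)*51 = (38 + 0)*51 = 38*51 = 1938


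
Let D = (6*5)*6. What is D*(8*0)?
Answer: 0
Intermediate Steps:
D = 180 (D = 30*6 = 180)
D*(8*0) = 180*(8*0) = 180*0 = 0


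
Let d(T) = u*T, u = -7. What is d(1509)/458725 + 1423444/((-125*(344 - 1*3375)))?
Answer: 25958691691/6951977375 ≈ 3.7340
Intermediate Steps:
d(T) = -7*T
d(1509)/458725 + 1423444/((-125*(344 - 1*3375))) = -7*1509/458725 + 1423444/((-125*(344 - 1*3375))) = -10563*1/458725 + 1423444/((-125*(344 - 3375))) = -10563/458725 + 1423444/((-125*(-3031))) = -10563/458725 + 1423444/378875 = 25958691691/6951977375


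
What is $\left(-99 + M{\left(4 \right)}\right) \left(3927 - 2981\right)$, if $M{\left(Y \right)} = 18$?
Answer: $-76626$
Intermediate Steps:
$\left(-99 + M{\left(4 \right)}\right) \left(3927 - 2981\right) = \left(-99 + 18\right) \left(3927 - 2981\right) = \left(-81\right) 946 = -76626$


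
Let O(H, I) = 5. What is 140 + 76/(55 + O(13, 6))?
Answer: 2119/15 ≈ 141.27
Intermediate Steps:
140 + 76/(55 + O(13, 6)) = 140 + 76/(55 + 5) = 140 + 76/60 = 140 + (1/60)*76 = 140 + 19/15 = 2119/15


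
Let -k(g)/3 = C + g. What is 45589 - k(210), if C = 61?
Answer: 46402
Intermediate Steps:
k(g) = -183 - 3*g (k(g) = -3*(61 + g) = -183 - 3*g)
45589 - k(210) = 45589 - (-183 - 3*210) = 45589 - (-183 - 630) = 45589 - 1*(-813) = 45589 + 813 = 46402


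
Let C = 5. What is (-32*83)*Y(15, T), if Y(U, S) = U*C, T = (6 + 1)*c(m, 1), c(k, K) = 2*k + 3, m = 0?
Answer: -199200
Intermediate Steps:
c(k, K) = 3 + 2*k
T = 21 (T = (6 + 1)*(3 + 2*0) = 7*(3 + 0) = 7*3 = 21)
Y(U, S) = 5*U (Y(U, S) = U*5 = 5*U)
(-32*83)*Y(15, T) = (-32*83)*(5*15) = -2656*75 = -199200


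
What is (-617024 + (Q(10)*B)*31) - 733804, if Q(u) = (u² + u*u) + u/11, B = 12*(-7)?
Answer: -20613948/11 ≈ -1.8740e+6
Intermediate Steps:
B = -84
Q(u) = 2*u² + u/11 (Q(u) = (u² + u²) + u*(1/11) = 2*u² + u/11)
(-617024 + (Q(10)*B)*31) - 733804 = (-617024 + (((1/11)*10*(1 + 22*10))*(-84))*31) - 733804 = (-617024 + (((1/11)*10*(1 + 220))*(-84))*31) - 733804 = (-617024 + (((1/11)*10*221)*(-84))*31) - 733804 = (-617024 + ((2210/11)*(-84))*31) - 733804 = (-617024 - 185640/11*31) - 733804 = (-617024 - 5754840/11) - 733804 = -12542104/11 - 733804 = -20613948/11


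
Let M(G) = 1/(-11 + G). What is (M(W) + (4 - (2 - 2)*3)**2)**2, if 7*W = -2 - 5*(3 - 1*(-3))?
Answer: 3017169/11881 ≈ 253.95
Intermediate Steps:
W = -32/7 (W = (-2 - 5*(3 - 1*(-3)))/7 = (-2 - 5*(3 + 3))/7 = (-2 - 5*6)/7 = (-2 - 30)/7 = (1/7)*(-32) = -32/7 ≈ -4.5714)
(M(W) + (4 - (2 - 2)*3)**2)**2 = (1/(-11 - 32/7) + (4 - (2 - 2)*3)**2)**2 = (1/(-109/7) + (4 - 0*3)**2)**2 = (-7/109 + (4 - 1*0)**2)**2 = (-7/109 + (4 + 0)**2)**2 = (-7/109 + 4**2)**2 = (-7/109 + 16)**2 = (1737/109)**2 = 3017169/11881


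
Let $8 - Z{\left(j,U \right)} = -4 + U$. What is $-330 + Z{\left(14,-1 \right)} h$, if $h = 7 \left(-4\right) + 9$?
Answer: $-577$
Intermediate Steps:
$Z{\left(j,U \right)} = 12 - U$ ($Z{\left(j,U \right)} = 8 - \left(-4 + U\right) = 12 - U$)
$h = -19$ ($h = -28 + 9 = -19$)
$-330 + Z{\left(14,-1 \right)} h = -330 + \left(12 - -1\right) \left(-19\right) = -330 + \left(12 + 1\right) \left(-19\right) = -330 + 13 \left(-19\right) = -330 - 247 = -577$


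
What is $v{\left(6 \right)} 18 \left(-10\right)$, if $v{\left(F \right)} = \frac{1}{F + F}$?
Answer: $-15$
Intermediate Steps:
$v{\left(F \right)} = \frac{1}{2 F}$
$v{\left(6 \right)} 18 \left(-10\right) = \frac{1}{2 \cdot 6} \cdot 18 \left(-10\right) = \frac{1}{2} \cdot \frac{1}{6} \cdot 18 \left(-10\right) = \frac{1}{12} \cdot 18 \left(-10\right) = \frac{3}{2} \left(-10\right) = -15$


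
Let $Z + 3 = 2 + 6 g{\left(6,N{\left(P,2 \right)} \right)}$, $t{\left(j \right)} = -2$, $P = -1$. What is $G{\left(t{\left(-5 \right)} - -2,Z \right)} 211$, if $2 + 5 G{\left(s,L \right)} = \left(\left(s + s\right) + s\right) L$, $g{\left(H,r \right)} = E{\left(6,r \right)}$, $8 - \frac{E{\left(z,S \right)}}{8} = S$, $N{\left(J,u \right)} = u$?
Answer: $- \frac{422}{5} \approx -84.4$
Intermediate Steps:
$E{\left(z,S \right)} = 64 - 8 S$
$g{\left(H,r \right)} = 64 - 8 r$
$Z = 287$ ($Z = -3 + \left(2 + 6 \left(64 - 16\right)\right) = -3 + \left(2 + 6 \cdot 48\right) = -3 + \left(2 + 288\right) = -3 + 290 = 287$)
$G{\left(s,L \right)} = - \frac{2}{5} + \frac{3 L s}{5}$ ($G{\left(s,L \right)} = - \frac{2}{5} + \frac{\left(\left(s + s\right) + s\right) L}{5} = - \frac{2}{5} + \frac{\left(2 s + s\right) L}{5} = - \frac{2}{5} + \frac{3 s L}{5} = - \frac{2}{5} + \frac{3 L s}{5}$)
$G{\left(t{\left(-5 \right)} - -2,Z \right)} 211 = \left(- \frac{2}{5} + \frac{3}{5} \cdot 287 \left(-2 - -2\right)\right) 211 = \left(- \frac{2}{5} + \frac{3}{5} \cdot 287 \left(-2 + 2\right)\right) 211 = \left(- \frac{2}{5} + \frac{3}{5} \cdot 287 \cdot 0\right) 211 = \left(- \frac{2}{5} + 0\right) 211 = \left(- \frac{2}{5}\right) 211 = - \frac{422}{5}$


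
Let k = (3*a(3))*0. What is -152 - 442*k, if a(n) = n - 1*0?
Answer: -152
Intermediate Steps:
a(n) = n (a(n) = n + 0 = n)
k = 0 (k = (3*3)*0 = 9*0 = 0)
-152 - 442*k = -152 - 442*0 = -152 + 0 = -152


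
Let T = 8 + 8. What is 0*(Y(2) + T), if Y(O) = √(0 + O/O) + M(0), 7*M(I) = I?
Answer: 0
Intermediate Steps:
T = 16
M(I) = I/7
Y(O) = 1 (Y(O) = √(0 + O/O) + (⅐)*0 = √(0 + 1) + 0 = √1 + 0 = 1 + 0 = 1)
0*(Y(2) + T) = 0*(1 + 16) = 0*17 = 0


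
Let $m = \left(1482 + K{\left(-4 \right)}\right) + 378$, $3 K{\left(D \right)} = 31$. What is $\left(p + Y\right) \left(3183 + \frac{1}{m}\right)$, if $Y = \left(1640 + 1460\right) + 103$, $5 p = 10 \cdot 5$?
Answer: $\frac{57383588808}{5611} \approx 1.0227 \cdot 10^{7}$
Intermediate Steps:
$K{\left(D \right)} = \frac{31}{3}$ ($K{\left(D \right)} = \frac{1}{3} \cdot 31 = \frac{31}{3}$)
$p = 10$ ($p = \frac{10 \cdot 5}{5} = \frac{1}{5} \cdot 50 = 10$)
$Y = 3203$ ($Y = 3100 + 103 = 3203$)
$m = \frac{5611}{3}$ ($m = \left(1482 + \frac{31}{3}\right) + 378 = \frac{4477}{3} + 378 = \frac{5611}{3} \approx 1870.3$)
$\left(p + Y\right) \left(3183 + \frac{1}{m}\right) = \left(10 + 3203\right) \left(3183 + \frac{1}{\frac{5611}{3}}\right) = 3213 \left(3183 + \frac{3}{5611}\right) = 3213 \cdot \frac{17859816}{5611} = \frac{57383588808}{5611}$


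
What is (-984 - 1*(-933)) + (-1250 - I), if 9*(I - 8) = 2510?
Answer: -14291/9 ≈ -1587.9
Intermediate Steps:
I = 2582/9 (I = 8 + (⅑)*2510 = 8 + 2510/9 = 2582/9 ≈ 286.89)
(-984 - 1*(-933)) + (-1250 - I) = (-984 - 1*(-933)) + (-1250 - 1*2582/9) = (-984 + 933) + (-1250 - 2582/9) = -51 - 13832/9 = -14291/9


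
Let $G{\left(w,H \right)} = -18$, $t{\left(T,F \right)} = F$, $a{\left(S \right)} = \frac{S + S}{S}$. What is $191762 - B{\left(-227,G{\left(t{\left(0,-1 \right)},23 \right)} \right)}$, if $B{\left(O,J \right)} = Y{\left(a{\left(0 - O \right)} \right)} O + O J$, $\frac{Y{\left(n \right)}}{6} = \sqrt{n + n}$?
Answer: $190400$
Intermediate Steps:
$a{\left(S \right)} = 2$ ($a{\left(S \right)} = \frac{2 S}{S} = 2$)
$Y{\left(n \right)} = 6 \sqrt{2} \sqrt{n}$ ($Y{\left(n \right)} = 6 \sqrt{n + n} = 6 \sqrt{2 n} = 6 \sqrt{2} \sqrt{n}$)
$B{\left(O,J \right)} = 12 O + J O$ ($B{\left(O,J \right)} = 6 \sqrt{2} \sqrt{2} O + O J = 12 O + J O$)
$191762 - B{\left(-227,G{\left(t{\left(0,-1 \right)},23 \right)} \right)} = 191762 - - 227 \left(12 - 18\right) = 191762 - \left(-227\right) \left(-6\right) = 191762 - 1362 = 190400$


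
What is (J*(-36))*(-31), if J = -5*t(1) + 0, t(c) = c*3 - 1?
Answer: -11160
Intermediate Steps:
t(c) = -1 + 3*c (t(c) = 3*c - 1 = -1 + 3*c)
J = -10 (J = -5*(-1 + 3*1) + 0 = -5*(-1 + 3) + 0 = -5*2 + 0 = -10 + 0 = -10)
(J*(-36))*(-31) = -10*(-36)*(-31) = 360*(-31) = -11160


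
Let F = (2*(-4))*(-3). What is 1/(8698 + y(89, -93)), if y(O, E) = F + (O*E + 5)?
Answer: 1/450 ≈ 0.0022222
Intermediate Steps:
F = 24 (F = -8*(-3) = 24)
y(O, E) = 29 + E*O (y(O, E) = 24 + (O*E + 5) = 24 + (E*O + 5) = 24 + (5 + E*O) = 29 + E*O)
1/(8698 + y(89, -93)) = 1/(8698 + (29 - 93*89)) = 1/(8698 + (29 - 8277)) = 1/(8698 - 8248) = 1/450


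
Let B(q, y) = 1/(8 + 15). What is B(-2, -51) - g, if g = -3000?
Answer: 69001/23 ≈ 3000.0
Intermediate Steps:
B(q, y) = 1/23
B(-2, -51) - g = 1/23 - 1*(-3000) = 1/23 + 3000 = 69001/23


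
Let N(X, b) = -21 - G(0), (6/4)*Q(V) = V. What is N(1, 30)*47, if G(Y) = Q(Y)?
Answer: -987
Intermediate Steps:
Q(V) = 2*V/3
G(Y) = 2*Y/3
N(X, b) = -21 (N(X, b) = -21 - 2*0/3 = -21 - 1*0 = -21 + 0 = -21)
N(1, 30)*47 = -21*47 = -987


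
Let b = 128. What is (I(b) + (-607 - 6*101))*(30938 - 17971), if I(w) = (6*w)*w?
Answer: 1258978997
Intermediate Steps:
I(w) = 6*w²
(I(b) + (-607 - 6*101))*(30938 - 17971) = (6*128² + (-607 - 6*101))*(30938 - 17971) = (6*16384 + (-607 - 606))*12967 = (98304 - 1213)*12967 = 97091*12967 = 1258978997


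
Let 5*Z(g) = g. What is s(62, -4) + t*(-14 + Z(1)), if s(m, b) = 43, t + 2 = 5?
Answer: 8/5 ≈ 1.6000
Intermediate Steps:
t = 3 (t = -2 + 5 = 3)
Z(g) = g/5
s(62, -4) + t*(-14 + Z(1)) = 43 + 3*(-14 + (⅕)*1) = 43 + 3*(-14 + ⅕) = 43 + 3*(-69/5) = 43 - 207/5 = 8/5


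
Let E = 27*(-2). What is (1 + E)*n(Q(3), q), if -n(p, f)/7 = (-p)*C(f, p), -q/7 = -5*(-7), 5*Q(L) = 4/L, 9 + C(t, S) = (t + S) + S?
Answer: 5642168/225 ≈ 25076.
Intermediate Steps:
C(t, S) = -9 + t + 2*S (C(t, S) = -9 + ((t + S) + S) = -9 + ((S + t) + S) = -9 + (t + 2*S) = -9 + t + 2*S)
Q(L) = 4/(5*L) (Q(L) = (4/L)/5 = 4/(5*L))
E = -54
q = -245 (q = -(-35)*(-7) = -7*35 = -245)
n(p, f) = 7*p*(-9 + f + 2*p) (n(p, f) = -7*(-p)*(-9 + f + 2*p) = -(-7)*p*(-9 + f + 2*p) = 7*p*(-9 + f + 2*p))
(1 + E)*n(Q(3), q) = (1 - 54)*(7*((⅘)/3)*(-9 - 245 + 2*((⅘)/3))) = -371*(⅘)*(⅓)*(-9 - 245 + 2*((⅘)*(⅓))) = -371*4*(-9 - 245 + 2*(4/15))/15 = -371*4*(-9 - 245 + 8/15)/15 = -371*4*(-3802)/(15*15) = -53*(-106456/225) = 5642168/225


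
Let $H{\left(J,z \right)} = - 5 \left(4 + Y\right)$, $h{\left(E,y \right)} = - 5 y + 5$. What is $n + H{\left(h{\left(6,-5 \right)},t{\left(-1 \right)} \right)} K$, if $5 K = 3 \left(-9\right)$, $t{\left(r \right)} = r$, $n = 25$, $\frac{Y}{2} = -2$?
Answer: $25$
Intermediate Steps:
$Y = -4$ ($Y = 2 \left(-2\right) = -4$)
$h{\left(E,y \right)} = 5 - 5 y$
$H{\left(J,z \right)} = 0$ ($H{\left(J,z \right)} = - 5 \left(4 - 4\right) = \left(-5\right) 0 = 0$)
$K = - \frac{27}{5}$ ($K = \frac{3 \left(-9\right)}{5} = \frac{1}{5} \left(-27\right) = - \frac{27}{5} \approx -5.4$)
$n + H{\left(h{\left(6,-5 \right)},t{\left(-1 \right)} \right)} K = 25 + 0 \left(- \frac{27}{5}\right) = 25 + 0 = 25$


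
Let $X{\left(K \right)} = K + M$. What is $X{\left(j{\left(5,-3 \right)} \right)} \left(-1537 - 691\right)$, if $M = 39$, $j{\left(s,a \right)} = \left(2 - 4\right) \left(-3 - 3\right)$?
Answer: $-113628$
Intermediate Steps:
$j{\left(s,a \right)} = 12$ ($j{\left(s,a \right)} = \left(-2\right) \left(-6\right) = 12$)
$X{\left(K \right)} = 39 + K$ ($X{\left(K \right)} = K + 39 = 39 + K$)
$X{\left(j{\left(5,-3 \right)} \right)} \left(-1537 - 691\right) = \left(39 + 12\right) \left(-1537 - 691\right) = 51 \left(-2228\right) = -113628$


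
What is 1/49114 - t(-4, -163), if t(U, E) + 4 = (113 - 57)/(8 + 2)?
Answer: -392907/245570 ≈ -1.6000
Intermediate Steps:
t(U, E) = 8/5 (t(U, E) = -4 + (113 - 57)/(8 + 2) = -4 + 56/10 = -4 + 56*(⅒) = -4 + 28/5 = 8/5)
1/49114 - t(-4, -163) = 1/49114 - 1*8/5 = 1/49114 - 8/5 = -392907/245570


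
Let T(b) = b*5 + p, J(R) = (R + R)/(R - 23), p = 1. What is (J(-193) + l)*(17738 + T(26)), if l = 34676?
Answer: 66922996669/108 ≈ 6.1966e+8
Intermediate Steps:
J(R) = 2*R/(-23 + R) (J(R) = (2*R)/(-23 + R) = 2*R/(-23 + R))
T(b) = 1 + 5*b (T(b) = b*5 + 1 = 5*b + 1 = 1 + 5*b)
(J(-193) + l)*(17738 + T(26)) = (2*(-193)/(-23 - 193) + 34676)*(17738 + (1 + 5*26)) = (2*(-193)/(-216) + 34676)*(17738 + (1 + 130)) = (2*(-193)*(-1/216) + 34676)*(17738 + 131) = (193/108 + 34676)*17869 = (3745201/108)*17869 = 66922996669/108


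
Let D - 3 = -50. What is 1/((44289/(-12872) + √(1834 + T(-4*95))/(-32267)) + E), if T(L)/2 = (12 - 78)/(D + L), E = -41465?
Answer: -3054603330259639578106904/126669637136364199256916060483 + 26731335432640*√13377910/126669637136364199256916060483 ≈ -2.4115e-5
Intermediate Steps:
D = -47 (D = 3 - 50 = -47)
T(L) = -132/(-47 + L) (T(L) = 2*((12 - 78)/(-47 + L)) = 2*(-66/(-47 + L)) = -132/(-47 + L))
1/((44289/(-12872) + √(1834 + T(-4*95))/(-32267)) + E) = 1/((44289/(-12872) + √(1834 - 132/(-47 - 4*95))/(-32267)) - 41465) = 1/((44289*(-1/12872) + √(1834 - 132/(-47 - 380))*(-1/32267)) - 41465) = 1/((-44289/12872 + √(1834 - 132/(-427))*(-1/32267)) - 41465) = 1/((-44289/12872 + √(1834 - 132*(-1/427))*(-1/32267)) - 41465) = 1/((-44289/12872 + √(1834 + 132/427)*(-1/32267)) - 41465) = 1/((-44289/12872 + √(783250/427)*(-1/32267)) - 41465) = 1/((-44289/12872 + (5*√13377910/427)*(-1/32267)) - 41465) = 1/((-44289/12872 - 5*√13377910/13778009) - 41465) = 1/(-533781769/12872 - 5*√13377910/13778009)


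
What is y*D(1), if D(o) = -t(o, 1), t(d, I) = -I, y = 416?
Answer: 416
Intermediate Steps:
D(o) = 1 (D(o) = -(-1) = -1*(-1) = 1)
y*D(1) = 416*1 = 416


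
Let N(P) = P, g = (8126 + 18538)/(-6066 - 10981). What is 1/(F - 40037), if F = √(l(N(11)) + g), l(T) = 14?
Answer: -682510739/27325682245349 - √3613861718/27325682245349 ≈ -2.4979e-5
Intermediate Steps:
g = -26664/17047 (g = 26664/(-17047) = 26664*(-1/17047) = -26664/17047 ≈ -1.5641)
F = √3613861718/17047 (F = √(14 - 26664/17047) = √(211994/17047) = √3613861718/17047 ≈ 3.5265)
1/(F - 40037) = 1/(√3613861718/17047 - 40037) = 1/(-40037 + √3613861718/17047)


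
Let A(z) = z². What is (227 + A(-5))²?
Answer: 63504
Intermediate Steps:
(227 + A(-5))² = (227 + (-5)²)² = (227 + 25)² = 252² = 63504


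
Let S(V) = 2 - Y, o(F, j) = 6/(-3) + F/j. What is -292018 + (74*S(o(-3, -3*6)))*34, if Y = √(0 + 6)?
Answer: -286986 - 2516*√6 ≈ -2.9315e+5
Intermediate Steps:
o(F, j) = -2 + F/j (o(F, j) = 6*(-⅓) + F/j = -2 + F/j)
Y = √6 ≈ 2.4495
S(V) = 2 - √6
-292018 + (74*S(o(-3, -3*6)))*34 = -292018 + (74*(2 - √6))*34 = -292018 + (148 - 74*√6)*34 = -292018 + (5032 - 2516*√6) = -286986 - 2516*√6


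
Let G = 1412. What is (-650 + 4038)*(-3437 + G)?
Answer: -6860700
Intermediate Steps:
(-650 + 4038)*(-3437 + G) = (-650 + 4038)*(-3437 + 1412) = 3388*(-2025) = -6860700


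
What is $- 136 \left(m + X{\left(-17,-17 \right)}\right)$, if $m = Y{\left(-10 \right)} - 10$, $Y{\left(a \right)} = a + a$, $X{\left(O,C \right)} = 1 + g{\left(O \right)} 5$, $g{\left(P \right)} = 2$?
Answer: $2584$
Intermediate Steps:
$X{\left(O,C \right)} = 11$ ($X{\left(O,C \right)} = 1 + 2 \cdot 5 = 1 + 10 = 11$)
$Y{\left(a \right)} = 2 a$
$m = -30$ ($m = 2 \left(-10\right) - 10 = -20 - 10 = -30$)
$- 136 \left(m + X{\left(-17,-17 \right)}\right) = - 136 \left(-30 + 11\right) = \left(-136\right) \left(-19\right) = 2584$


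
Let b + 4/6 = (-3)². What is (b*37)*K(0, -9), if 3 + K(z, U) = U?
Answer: -3700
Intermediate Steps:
K(z, U) = -3 + U
b = 25/3 (b = -⅔ + (-3)² = -⅔ + 9 = 25/3 ≈ 8.3333)
(b*37)*K(0, -9) = ((25/3)*37)*(-3 - 9) = (925/3)*(-12) = -3700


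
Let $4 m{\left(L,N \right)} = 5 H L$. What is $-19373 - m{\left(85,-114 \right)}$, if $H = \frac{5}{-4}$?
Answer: $- \frac{307843}{16} \approx -19240.0$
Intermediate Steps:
$H = - \frac{5}{4}$ ($H = 5 \left(- \frac{1}{4}\right) = - \frac{5}{4} \approx -1.25$)
$m{\left(L,N \right)} = - \frac{25 L}{16}$ ($m{\left(L,N \right)} = \frac{5 \left(- \frac{5}{4}\right) L}{4} = \frac{\left(- \frac{25}{4}\right) L}{4} = - \frac{25 L}{16}$)
$-19373 - m{\left(85,-114 \right)} = -19373 - \left(- \frac{25}{16}\right) 85 = -19373 - - \frac{2125}{16} = -19373 + \frac{2125}{16} = - \frac{307843}{16}$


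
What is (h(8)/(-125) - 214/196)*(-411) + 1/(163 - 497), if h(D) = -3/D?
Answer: 3661965361/8183000 ≈ 447.51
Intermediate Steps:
(h(8)/(-125) - 214/196)*(-411) + 1/(163 - 497) = (-3/8/(-125) - 214/196)*(-411) + 1/(163 - 497) = (-3*⅛*(-1/125) - 214*1/196)*(-411) + 1/(-334) = (-3/8*(-1/125) - 107/98)*(-411) - 1/334 = (3/1000 - 107/98)*(-411) - 1/334 = -53353/49000*(-411) - 1/334 = 21928083/49000 - 1/334 = 3661965361/8183000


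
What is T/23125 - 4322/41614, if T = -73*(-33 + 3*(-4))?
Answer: 3675574/96232375 ≈ 0.038195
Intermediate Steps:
T = 3285 (T = -73*(-33 - 12) = -73*(-45) = 3285)
T/23125 - 4322/41614 = 3285/23125 - 4322/41614 = 3285*(1/23125) - 4322*1/41614 = 657/4625 - 2161/20807 = 3675574/96232375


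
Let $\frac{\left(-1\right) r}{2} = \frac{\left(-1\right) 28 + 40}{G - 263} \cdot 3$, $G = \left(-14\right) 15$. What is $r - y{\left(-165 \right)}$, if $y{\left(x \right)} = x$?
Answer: $\frac{78117}{473} \approx 165.15$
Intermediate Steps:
$G = -210$
$r = \frac{72}{473}$ ($r = - 2 \frac{\left(-1\right) 28 + 40}{-210 - 263} \cdot 3 = - 2 \frac{-28 + 40}{-473} \cdot 3 = - 2 \cdot 12 \left(- \frac{1}{473}\right) 3 = - 2 \left(\left(- \frac{12}{473}\right) 3\right) = \left(-2\right) \left(- \frac{36}{473}\right) = \frac{72}{473} \approx 0.15222$)
$r - y{\left(-165 \right)} = \frac{72}{473} - -165 = \frac{72}{473} + 165 = \frac{78117}{473}$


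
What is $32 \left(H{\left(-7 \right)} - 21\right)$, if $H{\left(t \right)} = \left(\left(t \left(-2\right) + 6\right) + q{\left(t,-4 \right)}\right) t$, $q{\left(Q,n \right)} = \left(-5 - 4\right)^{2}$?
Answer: $-23296$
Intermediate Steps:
$q{\left(Q,n \right)} = 81$ ($q{\left(Q,n \right)} = \left(-9\right)^{2} = 81$)
$H{\left(t \right)} = t \left(87 - 2 t\right)$ ($H{\left(t \right)} = \left(\left(t \left(-2\right) + 6\right) + 81\right) t = \left(\left(- 2 t + 6\right) + 81\right) t = \left(\left(6 - 2 t\right) + 81\right) t = \left(87 - 2 t\right) t = t \left(87 - 2 t\right)$)
$32 \left(H{\left(-7 \right)} - 21\right) = 32 \left(- 7 \left(87 - -14\right) - 21\right) = 32 \left(- 7 \left(87 + 14\right) - 21\right) = 32 \left(\left(-7\right) 101 - 21\right) = 32 \left(-707 - 21\right) = 32 \left(-728\right) = -23296$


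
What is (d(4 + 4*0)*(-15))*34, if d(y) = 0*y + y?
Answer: -2040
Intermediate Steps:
d(y) = y (d(y) = 0 + y = y)
(d(4 + 4*0)*(-15))*34 = ((4 + 4*0)*(-15))*34 = ((4 + 0)*(-15))*34 = (4*(-15))*34 = -60*34 = -2040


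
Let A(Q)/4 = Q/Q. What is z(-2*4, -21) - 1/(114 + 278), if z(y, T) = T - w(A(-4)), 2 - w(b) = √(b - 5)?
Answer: -9017/392 + I ≈ -23.003 + 1.0*I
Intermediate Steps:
A(Q) = 4 (A(Q) = 4*(Q/Q) = 4*1 = 4)
w(b) = 2 - √(-5 + b) (w(b) = 2 - √(b - 5) = 2 - √(-5 + b))
z(y, T) = -2 + I + T (z(y, T) = T - (2 - √(-5 + 4)) = T - (2 - √(-1)) = T - (2 - I) = T + (-2 + I) = -2 + I + T)
z(-2*4, -21) - 1/(114 + 278) = (-2 + I - 21) - 1/(114 + 278) = (-23 + I) - 1/392 = -9017/392 + I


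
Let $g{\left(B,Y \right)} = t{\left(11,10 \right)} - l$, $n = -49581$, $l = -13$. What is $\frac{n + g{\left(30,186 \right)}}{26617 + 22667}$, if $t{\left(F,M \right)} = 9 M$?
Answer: $- \frac{24739}{24642} \approx -1.0039$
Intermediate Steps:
$g{\left(B,Y \right)} = 103$ ($g{\left(B,Y \right)} = 9 \cdot 10 - -13 = 90 + 13 = 103$)
$\frac{n + g{\left(30,186 \right)}}{26617 + 22667} = \frac{-49581 + 103}{26617 + 22667} = - \frac{49478}{49284} = \left(-49478\right) \frac{1}{49284} = - \frac{24739}{24642}$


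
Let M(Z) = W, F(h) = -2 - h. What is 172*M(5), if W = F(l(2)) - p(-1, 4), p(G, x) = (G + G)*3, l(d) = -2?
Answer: 1032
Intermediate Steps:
p(G, x) = 6*G (p(G, x) = (2*G)*3 = 6*G)
W = 6 (W = (-2 - 1*(-2)) - 6*(-1) = (-2 + 2) - 1*(-6) = 0 + 6 = 6)
M(Z) = 6
172*M(5) = 172*6 = 1032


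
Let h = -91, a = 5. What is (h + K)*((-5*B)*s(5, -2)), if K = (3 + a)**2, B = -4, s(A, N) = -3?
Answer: 1620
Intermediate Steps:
K = 64 (K = (3 + 5)**2 = 8**2 = 64)
(h + K)*((-5*B)*s(5, -2)) = (-91 + 64)*(-5*(-4)*(-3)) = -540*(-3) = -27*(-60) = 1620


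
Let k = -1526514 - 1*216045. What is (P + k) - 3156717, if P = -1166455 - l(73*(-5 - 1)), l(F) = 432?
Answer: -6066163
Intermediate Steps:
P = -1166887 (P = -1166455 - 1*432 = -1166455 - 432 = -1166887)
k = -1742559 (k = -1526514 - 216045 = -1742559)
(P + k) - 3156717 = (-1166887 - 1742559) - 3156717 = -2909446 - 3156717 = -6066163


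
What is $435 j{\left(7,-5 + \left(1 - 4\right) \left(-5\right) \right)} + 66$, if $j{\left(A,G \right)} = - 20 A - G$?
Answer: $-65184$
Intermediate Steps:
$j{\left(A,G \right)} = - G - 20 A$
$435 j{\left(7,-5 + \left(1 - 4\right) \left(-5\right) \right)} + 66 = 435 \left(- (-5 + \left(1 - 4\right) \left(-5\right)) - 140\right) + 66 = 435 \left(- (-5 - -15) - 140\right) + 66 = 435 \left(- (-5 + 15) - 140\right) + 66 = 435 \left(\left(-1\right) 10 - 140\right) + 66 = 435 \left(-10 - 140\right) + 66 = 435 \left(-150\right) + 66 = -65250 + 66 = -65184$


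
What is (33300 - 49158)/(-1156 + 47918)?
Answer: -7929/23381 ≈ -0.33912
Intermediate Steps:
(33300 - 49158)/(-1156 + 47918) = -15858/46762 = -15858*1/46762 = -7929/23381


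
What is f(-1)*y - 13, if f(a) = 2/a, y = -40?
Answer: 67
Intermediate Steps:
f(-1)*y - 13 = (2/(-1))*(-40) - 13 = (2*(-1))*(-40) - 13 = -2*(-40) - 13 = 80 - 13 = 67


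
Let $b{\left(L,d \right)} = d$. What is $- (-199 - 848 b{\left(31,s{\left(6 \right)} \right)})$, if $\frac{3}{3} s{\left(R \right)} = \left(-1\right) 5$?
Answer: $-4041$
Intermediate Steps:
$s{\left(R \right)} = -5$ ($s{\left(R \right)} = \left(-1\right) 5 = -5$)
$- (-199 - 848 b{\left(31,s{\left(6 \right)} \right)}) = - (-199 - -4240) = - (-199 + 4240) = \left(-1\right) 4041 = -4041$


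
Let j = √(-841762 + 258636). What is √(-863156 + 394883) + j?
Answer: I*(√468273 + √583126) ≈ 1447.9*I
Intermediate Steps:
j = I*√583126 (j = √(-583126) = I*√583126 ≈ 763.63*I)
√(-863156 + 394883) + j = √(-863156 + 394883) + I*√583126 = √(-468273) + I*√583126 = I*√468273 + I*√583126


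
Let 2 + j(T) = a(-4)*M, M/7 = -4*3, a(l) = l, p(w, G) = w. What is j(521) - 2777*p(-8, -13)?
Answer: 22550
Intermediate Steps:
M = -84 (M = 7*(-4*3) = 7*(-12) = -84)
j(T) = 334 (j(T) = -2 - 4*(-84) = -2 + 336 = 334)
j(521) - 2777*p(-8, -13) = 334 - 2777*(-8) = 334 + 22216 = 22550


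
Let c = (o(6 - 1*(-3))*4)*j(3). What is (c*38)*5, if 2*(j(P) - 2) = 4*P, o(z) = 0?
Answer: 0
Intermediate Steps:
j(P) = 2 + 2*P (j(P) = 2 + (4*P)/2 = 2 + 2*P)
c = 0 (c = (0*4)*(2 + 2*3) = 0*(2 + 6) = 0*8 = 0)
(c*38)*5 = (0*38)*5 = 0*5 = 0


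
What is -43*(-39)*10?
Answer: 16770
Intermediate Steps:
-43*(-39)*10 = 1677*10 = 16770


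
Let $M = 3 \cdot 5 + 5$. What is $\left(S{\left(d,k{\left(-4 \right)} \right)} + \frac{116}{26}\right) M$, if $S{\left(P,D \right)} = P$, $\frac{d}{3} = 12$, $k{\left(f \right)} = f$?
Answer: $\frac{10520}{13} \approx 809.23$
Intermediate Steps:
$d = 36$ ($d = 3 \cdot 12 = 36$)
$M = 20$ ($M = 15 + 5 = 20$)
$\left(S{\left(d,k{\left(-4 \right)} \right)} + \frac{116}{26}\right) M = \left(36 + \frac{116}{26}\right) 20 = \left(36 + 116 \cdot \frac{1}{26}\right) 20 = \left(36 + \frac{58}{13}\right) 20 = \frac{526}{13} \cdot 20 = \frac{10520}{13}$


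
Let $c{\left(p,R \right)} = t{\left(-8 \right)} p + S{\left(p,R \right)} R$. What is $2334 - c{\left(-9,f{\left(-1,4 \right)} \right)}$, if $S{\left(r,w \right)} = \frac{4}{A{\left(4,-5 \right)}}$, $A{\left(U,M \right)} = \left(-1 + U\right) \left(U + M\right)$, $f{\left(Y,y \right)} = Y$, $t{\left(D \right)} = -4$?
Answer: $\frac{6890}{3} \approx 2296.7$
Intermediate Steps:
$A{\left(U,M \right)} = \left(-1 + U\right) \left(M + U\right)$
$S{\left(r,w \right)} = - \frac{4}{3}$ ($S{\left(r,w \right)} = \frac{4}{4^{2} - -5 - 4 - 20} = \frac{4}{16 + 5 - 4 - 20} = \frac{4}{-3} = 4 \left(- \frac{1}{3}\right) = - \frac{4}{3}$)
$c{\left(p,R \right)} = - 4 p - \frac{4 R}{3}$
$2334 - c{\left(-9,f{\left(-1,4 \right)} \right)} = 2334 - \left(\left(-4\right) \left(-9\right) - - \frac{4}{3}\right) = 2334 - \left(36 + \frac{4}{3}\right) = 2334 - \frac{112}{3} = \frac{6890}{3}$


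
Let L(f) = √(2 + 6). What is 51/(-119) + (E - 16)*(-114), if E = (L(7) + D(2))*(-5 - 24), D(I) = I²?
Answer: 105333/7 + 6612*√2 ≈ 24398.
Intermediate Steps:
L(f) = 2*√2 (L(f) = √8 = 2*√2)
E = -116 - 58*√2 (E = (2*√2 + 2²)*(-5 - 24) = (2*√2 + 4)*(-29) = (4 + 2*√2)*(-29) = -116 - 58*√2 ≈ -198.02)
51/(-119) + (E - 16)*(-114) = 51/(-119) + ((-116 - 58*√2) - 16)*(-114) = 51*(-1/119) + (-132 - 58*√2)*(-114) = -3/7 + (15048 + 6612*√2) = 105333/7 + 6612*√2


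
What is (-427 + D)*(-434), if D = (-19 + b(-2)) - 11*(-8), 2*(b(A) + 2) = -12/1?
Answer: 158844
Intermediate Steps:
b(A) = -8 (b(A) = -2 + (-12/1)/2 = -2 + (-12*1)/2 = -2 + (1/2)*(-12) = -2 - 6 = -8)
D = 61 (D = (-19 - 8) - 11*(-8) = -27 + 88 = 61)
(-427 + D)*(-434) = (-427 + 61)*(-434) = -366*(-434) = 158844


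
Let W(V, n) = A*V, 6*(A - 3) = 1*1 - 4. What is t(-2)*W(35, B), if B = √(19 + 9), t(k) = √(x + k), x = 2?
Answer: 0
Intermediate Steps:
t(k) = √(2 + k)
A = 5/2 (A = 3 + (1*1 - 4)/6 = 3 + (1 - 4)/6 = 3 + (⅙)*(-3) = 3 - ½ = 5/2 ≈ 2.5000)
B = 2*√7 (B = √28 = 2*√7 ≈ 5.2915)
W(V, n) = 5*V/2
t(-2)*W(35, B) = √(2 - 2)*((5/2)*35) = √0*(175/2) = 0*(175/2) = 0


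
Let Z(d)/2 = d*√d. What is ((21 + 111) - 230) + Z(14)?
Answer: -98 + 28*√14 ≈ 6.7664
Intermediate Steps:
Z(d) = 2*d^(3/2) (Z(d) = 2*(d*√d) = 2*d^(3/2))
((21 + 111) - 230) + Z(14) = ((21 + 111) - 230) + 2*14^(3/2) = (132 - 230) + 2*(14*√14) = -98 + 28*√14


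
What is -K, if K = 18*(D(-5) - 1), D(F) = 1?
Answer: 0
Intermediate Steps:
K = 0 (K = 18*(1 - 1) = 18*0 = 0)
-K = -1*0 = 0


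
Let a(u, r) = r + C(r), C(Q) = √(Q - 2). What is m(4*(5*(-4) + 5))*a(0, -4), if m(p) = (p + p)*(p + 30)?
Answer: -14400 + 3600*I*√6 ≈ -14400.0 + 8818.2*I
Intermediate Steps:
C(Q) = √(-2 + Q)
a(u, r) = r + √(-2 + r)
m(p) = 2*p*(30 + p) (m(p) = (2*p)*(30 + p) = 2*p*(30 + p))
m(4*(5*(-4) + 5))*a(0, -4) = (2*(4*(5*(-4) + 5))*(30 + 4*(5*(-4) + 5)))*(-4 + √(-2 - 4)) = (2*(4*(-20 + 5))*(30 + 4*(-20 + 5)))*(-4 + √(-6)) = (2*(4*(-15))*(30 + 4*(-15)))*(-4 + I*√6) = (2*(-60)*(30 - 60))*(-4 + I*√6) = (2*(-60)*(-30))*(-4 + I*√6) = 3600*(-4 + I*√6) = -14400 + 3600*I*√6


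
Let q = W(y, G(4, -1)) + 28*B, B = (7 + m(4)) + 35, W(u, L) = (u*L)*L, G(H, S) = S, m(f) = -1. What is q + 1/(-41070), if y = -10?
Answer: 46737659/41070 ≈ 1138.0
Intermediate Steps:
W(u, L) = u*L² (W(u, L) = (L*u)*L = u*L²)
B = 41 (B = (7 - 1) + 35 = 6 + 35 = 41)
q = 1138 (q = -10*(-1)² + 28*41 = -10*1 + 1148 = -10 + 1148 = 1138)
q + 1/(-41070) = 1138 + 1/(-41070) = 1138 - 1/41070 = 46737659/41070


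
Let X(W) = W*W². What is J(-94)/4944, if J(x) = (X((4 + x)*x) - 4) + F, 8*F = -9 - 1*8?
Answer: 4843965887951/39552 ≈ 1.2247e+8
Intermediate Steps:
X(W) = W³
F = -17/8 (F = (-9 - 1*8)/8 = (-9 - 8)/8 = (⅛)*(-17) = -17/8 ≈ -2.1250)
J(x) = -49/8 + x³*(4 + x)³ (J(x) = (((4 + x)*x)³ - 4) - 17/8 = ((x*(4 + x))³ - 4) - 17/8 = (x³*(4 + x)³ - 4) - 17/8 = (-4 + x³*(4 + x)³) - 17/8 = -49/8 + x³*(4 + x)³)
J(-94)/4944 = (-49/8 + (-94)³*(4 - 94)³)/4944 = (-49/8 - 830584*(-90)³)*(1/4944) = (-49/8 - 830584*(-729000))*(1/4944) = (-49/8 + 605495736000)*(1/4944) = (4843965887951/8)*(1/4944) = 4843965887951/39552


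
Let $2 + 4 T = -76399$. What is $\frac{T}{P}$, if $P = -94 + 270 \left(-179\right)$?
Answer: $\frac{76401}{193696} \approx 0.39444$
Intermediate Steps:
$P = -48424$ ($P = -94 - 48330 = -48424$)
$T = - \frac{76401}{4}$ ($T = - \frac{1}{2} + \frac{1}{4} \left(-76399\right) = - \frac{1}{2} - \frac{76399}{4} = - \frac{76401}{4} \approx -19100.0$)
$\frac{T}{P} = - \frac{76401}{4 \left(-48424\right)} = \left(- \frac{76401}{4}\right) \left(- \frac{1}{48424}\right) = \frac{76401}{193696}$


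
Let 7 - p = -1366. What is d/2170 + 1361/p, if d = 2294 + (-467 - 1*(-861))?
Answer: 474571/212815 ≈ 2.2300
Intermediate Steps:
p = 1373 (p = 7 - 1*(-1366) = 7 + 1366 = 1373)
d = 2688 (d = 2294 + (-467 + 861) = 2294 + 394 = 2688)
d/2170 + 1361/p = 2688/2170 + 1361/1373 = 2688*(1/2170) + 1361*(1/1373) = 192/155 + 1361/1373 = 474571/212815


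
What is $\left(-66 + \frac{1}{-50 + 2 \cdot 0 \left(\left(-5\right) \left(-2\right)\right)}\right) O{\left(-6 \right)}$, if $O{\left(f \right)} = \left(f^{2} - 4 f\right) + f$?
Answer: $- \frac{89127}{25} \approx -3565.1$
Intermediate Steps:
$O{\left(f \right)} = f^{2} - 3 f$
$\left(-66 + \frac{1}{-50 + 2 \cdot 0 \left(\left(-5\right) \left(-2\right)\right)}\right) O{\left(-6 \right)} = \left(-66 + \frac{1}{-50 + 2 \cdot 0 \left(\left(-5\right) \left(-2\right)\right)}\right) \left(- 6 \left(-3 - 6\right)\right) = \left(-66 + \frac{1}{-50 + 0 \cdot 10}\right) \left(\left(-6\right) \left(-9\right)\right) = \left(-66 + \frac{1}{-50 + 0}\right) 54 = \left(-66 + \frac{1}{-50}\right) 54 = \left(-66 - \frac{1}{50}\right) 54 = \left(- \frac{3301}{50}\right) 54 = - \frac{89127}{25}$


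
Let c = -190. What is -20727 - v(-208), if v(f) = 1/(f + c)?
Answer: -8249345/398 ≈ -20727.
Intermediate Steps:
v(f) = 1/(-190 + f) (v(f) = 1/(f - 190) = 1/(-190 + f))
-20727 - v(-208) = -20727 - 1/(-190 - 208) = -20727 - 1/(-398) = -20727 - 1*(-1/398) = -20727 + 1/398 = -8249345/398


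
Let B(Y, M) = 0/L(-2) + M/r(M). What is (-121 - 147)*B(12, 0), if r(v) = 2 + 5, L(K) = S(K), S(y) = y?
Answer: 0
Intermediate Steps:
L(K) = K
r(v) = 7
B(Y, M) = M/7 (B(Y, M) = 0/(-2) + M/7 = 0*(-½) + M*(⅐) = 0 + M/7 = M/7)
(-121 - 147)*B(12, 0) = (-121 - 147)*((⅐)*0) = -268*0 = 0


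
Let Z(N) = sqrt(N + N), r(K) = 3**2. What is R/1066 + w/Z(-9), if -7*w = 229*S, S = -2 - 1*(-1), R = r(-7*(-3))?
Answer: 9/1066 - 229*I*sqrt(2)/42 ≈ 0.0084428 - 7.7108*I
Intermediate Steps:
r(K) = 9
R = 9
S = -1 (S = -2 + 1 = -1)
w = 229/7 (w = -229*(-1)/7 = -1/7*(-229) = 229/7 ≈ 32.714)
Z(N) = sqrt(2)*sqrt(N) (Z(N) = sqrt(2*N) = sqrt(2)*sqrt(N))
R/1066 + w/Z(-9) = 9/1066 + 229/(7*((sqrt(2)*sqrt(-9)))) = 9*(1/1066) + 229/(7*((sqrt(2)*(3*I)))) = 9/1066 + 229/(7*((3*I*sqrt(2)))) = 9/1066 + 229*(-I*sqrt(2)/6)/7 = 9/1066 - 229*I*sqrt(2)/42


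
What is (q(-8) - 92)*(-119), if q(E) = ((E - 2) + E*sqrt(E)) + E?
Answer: 13090 + 1904*I*sqrt(2) ≈ 13090.0 + 2692.7*I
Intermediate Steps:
q(E) = -2 + E**(3/2) + 2*E (q(E) = ((-2 + E) + E**(3/2)) + E = (-2 + E + E**(3/2)) + E = -2 + E**(3/2) + 2*E)
(q(-8) - 92)*(-119) = ((-2 + (-8)**(3/2) + 2*(-8)) - 92)*(-119) = ((-2 - 16*I*sqrt(2) - 16) - 92)*(-119) = ((-18 - 16*I*sqrt(2)) - 92)*(-119) = (-110 - 16*I*sqrt(2))*(-119) = 13090 + 1904*I*sqrt(2)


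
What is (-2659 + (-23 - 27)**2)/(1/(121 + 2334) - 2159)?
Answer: 390345/5300344 ≈ 0.073645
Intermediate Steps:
(-2659 + (-23 - 27)**2)/(1/(121 + 2334) - 2159) = (-2659 + (-50)**2)/(1/2455 - 2159) = (-2659 + 2500)/(1/2455 - 2159) = -159/(-5300344/2455) = -159*(-2455/5300344) = 390345/5300344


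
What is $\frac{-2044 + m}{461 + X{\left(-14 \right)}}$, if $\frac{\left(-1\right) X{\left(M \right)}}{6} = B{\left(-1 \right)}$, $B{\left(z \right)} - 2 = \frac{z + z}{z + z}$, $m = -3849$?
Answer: $- \frac{5893}{443} \approx -13.302$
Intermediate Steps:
$B{\left(z \right)} = 3$ ($B{\left(z \right)} = 2 + \frac{z + z}{z + z} = 2 + \frac{2 z}{2 z} = 2 + 2 z \frac{1}{2 z} = 2 + 1 = 3$)
$X{\left(M \right)} = -18$ ($X{\left(M \right)} = \left(-6\right) 3 = -18$)
$\frac{-2044 + m}{461 + X{\left(-14 \right)}} = \frac{-2044 - 3849}{461 - 18} = - \frac{5893}{443}$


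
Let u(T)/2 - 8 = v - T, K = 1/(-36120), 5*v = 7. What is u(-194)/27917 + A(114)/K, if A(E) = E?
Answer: -574766360766/139585 ≈ -4.1177e+6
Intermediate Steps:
v = 7/5 (v = (⅕)*7 = 7/5 ≈ 1.4000)
K = -1/36120 ≈ -2.7685e-5
u(T) = 94/5 - 2*T (u(T) = 16 + 2*(7/5 - T) = 16 + (14/5 - 2*T) = 94/5 - 2*T)
u(-194)/27917 + A(114)/K = (94/5 - 2*(-194))/27917 + 114/(-1/36120) = (94/5 + 388)*(1/27917) + 114*(-36120) = (2034/5)*(1/27917) - 4117680 = 2034/139585 - 4117680 = -574766360766/139585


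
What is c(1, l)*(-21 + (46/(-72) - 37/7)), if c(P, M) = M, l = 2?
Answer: -6785/126 ≈ -53.849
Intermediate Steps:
c(1, l)*(-21 + (46/(-72) - 37/7)) = 2*(-21 + (46/(-72) - 37/7)) = 2*(-21 + (46*(-1/72) - 37*1/7)) = 2*(-21 + (-23/36 - 37/7)) = 2*(-21 - 1493/252) = 2*(-6785/252) = -6785/126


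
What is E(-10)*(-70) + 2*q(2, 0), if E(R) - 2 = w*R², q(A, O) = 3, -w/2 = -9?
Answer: -126134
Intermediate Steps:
w = 18 (w = -2*(-9) = 18)
E(R) = 2 + 18*R²
E(-10)*(-70) + 2*q(2, 0) = (2 + 18*(-10)²)*(-70) + 2*3 = (2 + 18*100)*(-70) + 6 = (2 + 1800)*(-70) + 6 = 1802*(-70) + 6 = -126140 + 6 = -126134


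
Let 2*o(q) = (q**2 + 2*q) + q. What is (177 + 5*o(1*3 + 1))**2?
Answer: 61009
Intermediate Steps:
o(q) = q**2/2 + 3*q/2 (o(q) = ((q**2 + 2*q) + q)/2 = (q**2 + 3*q)/2 = q**2/2 + 3*q/2)
(177 + 5*o(1*3 + 1))**2 = (177 + 5*((1*3 + 1)*(3 + (1*3 + 1))/2))**2 = (177 + 5*((3 + 1)*(3 + (3 + 1))/2))**2 = (177 + 5*((1/2)*4*(3 + 4)))**2 = (177 + 5*((1/2)*4*7))**2 = (177 + 5*14)**2 = (177 + 70)**2 = 247**2 = 61009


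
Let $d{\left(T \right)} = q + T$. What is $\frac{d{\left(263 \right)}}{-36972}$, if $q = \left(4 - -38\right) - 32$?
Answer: $- \frac{7}{948} \approx -0.007384$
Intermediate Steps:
$q = 10$ ($q = \left(4 + 38\right) - 32 = 42 - 32 = 10$)
$d{\left(T \right)} = 10 + T$
$\frac{d{\left(263 \right)}}{-36972} = \frac{10 + 263}{-36972} = 273 \left(- \frac{1}{36972}\right) = - \frac{7}{948}$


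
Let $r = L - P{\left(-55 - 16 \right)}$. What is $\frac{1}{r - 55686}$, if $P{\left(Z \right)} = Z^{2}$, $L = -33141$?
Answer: $- \frac{1}{93868} \approx -1.0653 \cdot 10^{-5}$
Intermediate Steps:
$r = -38182$ ($r = -33141 - \left(-55 - 16\right)^{2} = -33141 - \left(-71\right)^{2} = -33141 - 5041 = -38182$)
$\frac{1}{r - 55686} = \frac{1}{-38182 - 55686} = \frac{1}{-93868} = - \frac{1}{93868}$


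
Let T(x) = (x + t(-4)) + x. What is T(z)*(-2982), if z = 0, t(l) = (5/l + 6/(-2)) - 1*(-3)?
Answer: 7455/2 ≈ 3727.5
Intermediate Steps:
t(l) = 5/l (t(l) = (5/l + 6*(-1/2)) + 3 = (5/l - 3) + 3 = (-3 + 5/l) + 3 = 5/l)
T(x) = -5/4 + 2*x (T(x) = (x + 5/(-4)) + x = (x + 5*(-1/4)) + x = (x - 5/4) + x = (-5/4 + x) + x = -5/4 + 2*x)
T(z)*(-2982) = (-5/4 + 2*0)*(-2982) = (-5/4 + 0)*(-2982) = -5/4*(-2982) = 7455/2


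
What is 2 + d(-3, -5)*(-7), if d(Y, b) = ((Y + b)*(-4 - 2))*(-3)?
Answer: 1010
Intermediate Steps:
d(Y, b) = 18*Y + 18*b (d(Y, b) = ((Y + b)*(-6))*(-3) = (-6*Y - 6*b)*(-3) = 18*Y + 18*b)
2 + d(-3, -5)*(-7) = 2 + (18*(-3) + 18*(-5))*(-7) = 2 + (-54 - 90)*(-7) = 2 - 144*(-7) = 2 + 1008 = 1010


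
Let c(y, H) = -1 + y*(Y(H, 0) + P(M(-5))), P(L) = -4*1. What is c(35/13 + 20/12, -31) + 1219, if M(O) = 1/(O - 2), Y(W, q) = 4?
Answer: 1218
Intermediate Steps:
M(O) = 1/(-2 + O)
P(L) = -4
c(y, H) = -1 (c(y, H) = -1 + y*(4 - 4) = -1 + y*0 = -1 + 0 = -1)
c(35/13 + 20/12, -31) + 1219 = -1 + 1219 = 1218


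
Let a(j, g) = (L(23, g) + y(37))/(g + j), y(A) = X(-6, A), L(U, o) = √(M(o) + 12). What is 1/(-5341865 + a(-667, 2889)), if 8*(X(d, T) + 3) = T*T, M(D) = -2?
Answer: -337591094029904/1803366023966622580077 - 142208*√10/9016830119833112900385 ≈ -1.8720e-7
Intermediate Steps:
X(d, T) = -3 + T²/8 (X(d, T) = -3 + (T*T)/8 = -3 + T²/8)
L(U, o) = √10 (L(U, o) = √(-2 + 12) = √10)
y(A) = -3 + A²/8
a(j, g) = (1345/8 + √10)/(g + j) (a(j, g) = (√10 + (-3 + (⅛)*37²))/(g + j) = (√10 + (-3 + (⅛)*1369))/(g + j) = (√10 + (-3 + 1369/8))/(g + j) = (√10 + 1345/8)/(g + j) = (1345/8 + √10)/(g + j))
1/(-5341865 + a(-667, 2889)) = 1/(-5341865 + (1345/8 + √10)/(2889 - 667)) = 1/(-5341865 + (1345/8 + √10)/2222) = 1/(-5341865 + (1345/17776 + √10/2222)) = 1/(-94956990895/17776 + √10/2222)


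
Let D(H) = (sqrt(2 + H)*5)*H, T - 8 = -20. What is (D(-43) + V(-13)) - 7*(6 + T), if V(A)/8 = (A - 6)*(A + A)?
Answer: 3994 - 215*I*sqrt(41) ≈ 3994.0 - 1376.7*I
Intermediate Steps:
V(A) = 16*A*(-6 + A) (V(A) = 8*((A - 6)*(A + A)) = 8*((-6 + A)*(2*A)) = 8*(2*A*(-6 + A)) = 16*A*(-6 + A))
T = -12 (T = 8 - 20 = -12)
D(H) = 5*H*sqrt(2 + H) (D(H) = (5*sqrt(2 + H))*H = 5*H*sqrt(2 + H))
(D(-43) + V(-13)) - 7*(6 + T) = (5*(-43)*sqrt(2 - 43) + 16*(-13)*(-6 - 13)) - 7*(6 - 12) = (5*(-43)*sqrt(-41) + 16*(-13)*(-19)) - 7*(-6) = (5*(-43)*(I*sqrt(41)) + 3952) + 42 = (-215*I*sqrt(41) + 3952) + 42 = (3952 - 215*I*sqrt(41)) + 42 = 3994 - 215*I*sqrt(41)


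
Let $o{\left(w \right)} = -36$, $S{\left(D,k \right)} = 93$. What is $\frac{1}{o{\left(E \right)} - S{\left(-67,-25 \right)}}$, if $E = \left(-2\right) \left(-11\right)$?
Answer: $- \frac{1}{129} \approx -0.0077519$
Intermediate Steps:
$E = 22$
$\frac{1}{o{\left(E \right)} - S{\left(-67,-25 \right)}} = \frac{1}{-36 - 93} = \frac{1}{-129} = - \frac{1}{129}$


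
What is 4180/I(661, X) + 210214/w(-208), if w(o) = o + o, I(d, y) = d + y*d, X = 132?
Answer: -486284329/962416 ≈ -505.27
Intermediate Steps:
I(d, y) = d + d*y
w(o) = 2*o
4180/I(661, X) + 210214/w(-208) = 4180/((661*(1 + 132))) + 210214/((2*(-208))) = 4180/((661*133)) + 210214/(-416) = 4180/87913 + 210214*(-1/416) = 4180*(1/87913) - 105107/208 = 220/4627 - 105107/208 = -486284329/962416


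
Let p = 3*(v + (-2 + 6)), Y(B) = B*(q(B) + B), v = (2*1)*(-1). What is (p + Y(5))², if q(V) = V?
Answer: 3136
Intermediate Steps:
v = -2 (v = 2*(-1) = -2)
Y(B) = 2*B² (Y(B) = B*(B + B) = B*(2*B) = 2*B²)
p = 6 (p = 3*(-2 + (-2 + 6)) = 3*(-2 + 4) = 3*2 = 6)
(p + Y(5))² = (6 + 2*5²)² = (6 + 2*25)² = (6 + 50)² = 56² = 3136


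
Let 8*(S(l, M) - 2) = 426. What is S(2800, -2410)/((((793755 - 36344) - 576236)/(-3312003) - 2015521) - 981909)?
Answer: -731952663/39709989333860 ≈ -1.8432e-5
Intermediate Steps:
S(l, M) = 221/4 (S(l, M) = 2 + (⅛)*426 = 2 + 213/4 = 221/4)
S(2800, -2410)/((((793755 - 36344) - 576236)/(-3312003) - 2015521) - 981909) = 221/(4*((((793755 - 36344) - 576236)/(-3312003) - 2015521) - 981909)) = 221/(4*(((757411 - 576236)*(-1/3312003) - 2015521) - 981909)) = 221/(4*((181175*(-1/3312003) - 2015521) - 981909)) = 221/(4*((-181175/3312003 - 2015521) - 981909)) = 221/(4*(-6675411779738/3312003 - 981909)) = 221/(4*(-9927497333465/3312003)) = (221/4)*(-3312003/9927497333465) = -731952663/39709989333860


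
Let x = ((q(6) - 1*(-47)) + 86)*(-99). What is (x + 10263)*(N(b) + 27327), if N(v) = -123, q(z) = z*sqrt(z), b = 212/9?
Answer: -79000416 - 16159176*sqrt(6) ≈ -1.1858e+8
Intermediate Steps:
b = 212/9 (b = 212*(1/9) = 212/9 ≈ 23.556)
q(z) = z**(3/2)
x = -13167 - 594*sqrt(6) (x = ((6**(3/2) - 1*(-47)) + 86)*(-99) = ((6*sqrt(6) + 47) + 86)*(-99) = ((47 + 6*sqrt(6)) + 86)*(-99) = (133 + 6*sqrt(6))*(-99) = -13167 - 594*sqrt(6) ≈ -14622.)
(x + 10263)*(N(b) + 27327) = ((-13167 - 594*sqrt(6)) + 10263)*(-123 + 27327) = (-2904 - 594*sqrt(6))*27204 = -79000416 - 16159176*sqrt(6)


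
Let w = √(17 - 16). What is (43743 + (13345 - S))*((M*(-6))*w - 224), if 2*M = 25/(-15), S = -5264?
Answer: -13655088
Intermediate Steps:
M = -⅚ (M = (25/(-15))/2 = (25*(-1/15))/2 = (½)*(-5/3) = -⅚ ≈ -0.83333)
w = 1 (w = √1 = 1)
(43743 + (13345 - S))*((M*(-6))*w - 224) = (43743 + (13345 - 1*(-5264)))*(-⅚*(-6)*1 - 224) = (43743 + (13345 + 5264))*(5*1 - 224) = (43743 + 18609)*(5 - 224) = 62352*(-219) = -13655088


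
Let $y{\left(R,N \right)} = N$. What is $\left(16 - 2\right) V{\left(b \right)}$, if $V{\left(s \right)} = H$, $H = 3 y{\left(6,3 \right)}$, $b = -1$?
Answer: $126$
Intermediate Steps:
$H = 9$ ($H = 3 \cdot 3 = 9$)
$V{\left(s \right)} = 9$
$\left(16 - 2\right) V{\left(b \right)} = \left(16 - 2\right) 9 = 14 \cdot 9 = 126$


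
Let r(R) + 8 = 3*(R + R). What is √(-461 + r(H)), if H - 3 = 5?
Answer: I*√421 ≈ 20.518*I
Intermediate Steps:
H = 8 (H = 3 + 5 = 8)
r(R) = -8 + 6*R (r(R) = -8 + 3*(R + R) = -8 + 3*(2*R) = -8 + 6*R)
√(-461 + r(H)) = √(-461 + (-8 + 6*8)) = √(-461 + (-8 + 48)) = √(-461 + 40) = √(-421) = I*√421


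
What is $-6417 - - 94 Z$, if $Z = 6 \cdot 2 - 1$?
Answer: $-5383$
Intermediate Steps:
$Z = 11$ ($Z = 12 - 1 = 11$)
$-6417 - - 94 Z = -6417 - \left(-94\right) 11 = -6417 - -1034 = -6417 + 1034 = -5383$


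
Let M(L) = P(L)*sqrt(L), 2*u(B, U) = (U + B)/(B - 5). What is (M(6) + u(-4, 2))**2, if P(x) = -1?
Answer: 487/81 - 2*sqrt(6)/9 ≈ 5.4680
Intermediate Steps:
u(B, U) = (B + U)/(2*(-5 + B)) (u(B, U) = ((U + B)/(B - 5))/2 = ((B + U)/(-5 + B))/2 = (B + U)/(2*(-5 + B)))
M(L) = -sqrt(L)
(M(6) + u(-4, 2))**2 = (-sqrt(6) + (-4 + 2)/(2*(-5 - 4)))**2 = (-sqrt(6) + (1/2)*(-2)/(-9))**2 = (-sqrt(6) + (1/2)*(-1/9)*(-2))**2 = (-sqrt(6) + 1/9)**2 = (1/9 - sqrt(6))**2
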